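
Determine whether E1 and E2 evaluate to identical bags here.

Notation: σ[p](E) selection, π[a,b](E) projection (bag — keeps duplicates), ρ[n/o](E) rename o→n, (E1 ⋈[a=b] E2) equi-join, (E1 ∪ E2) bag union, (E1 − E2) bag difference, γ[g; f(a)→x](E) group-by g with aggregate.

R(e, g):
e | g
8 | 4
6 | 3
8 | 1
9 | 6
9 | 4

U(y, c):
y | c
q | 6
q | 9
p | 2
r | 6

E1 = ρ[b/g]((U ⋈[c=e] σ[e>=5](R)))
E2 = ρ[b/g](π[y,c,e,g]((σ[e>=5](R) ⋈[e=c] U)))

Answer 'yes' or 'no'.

E1 per-node cardinality:
  U → 4
  R → 5
  σ[e>=5](R) → 5
  (U ⋈[c=e] σ[e>=5](R)) → 4
  ρ[b/g]((U ⋈[c=e] σ[e>=5](R))) → 4
E2 per-node cardinality:
  R → 5
  σ[e>=5](R) → 5
  U → 4
  (σ[e>=5](R) ⋈[e=c] U) → 4
  π[y,c,e,g]((σ[e>=5](R) ⋈[e=c] U)) → 4
  ρ[b/g](π[y,c,e,g]((σ[e>=5](R) ⋈[e=c] U))) → 4

E1 and E2 produce the same multiset:
y | c | e | b
q | 6 | 6 | 3
q | 9 | 9 | 4
q | 9 | 9 | 6
r | 6 | 6 | 3

yes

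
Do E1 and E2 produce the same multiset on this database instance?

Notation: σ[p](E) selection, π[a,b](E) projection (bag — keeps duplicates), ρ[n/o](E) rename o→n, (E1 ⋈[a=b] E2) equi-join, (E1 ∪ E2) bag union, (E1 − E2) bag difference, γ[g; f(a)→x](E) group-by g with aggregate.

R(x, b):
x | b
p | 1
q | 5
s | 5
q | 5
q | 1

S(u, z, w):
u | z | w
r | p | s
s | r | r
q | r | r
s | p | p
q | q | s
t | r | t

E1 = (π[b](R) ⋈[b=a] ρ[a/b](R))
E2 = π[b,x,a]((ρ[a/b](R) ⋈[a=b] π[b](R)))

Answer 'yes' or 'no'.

E1 subexpression sizes:
  R → 5
  π[b](R) → 5
  R → 5
  ρ[a/b](R) → 5
  (π[b](R) ⋈[b=a] ρ[a/b](R)) → 13
E2 subexpression sizes:
  R → 5
  ρ[a/b](R) → 5
  R → 5
  π[b](R) → 5
  (ρ[a/b](R) ⋈[a=b] π[b](R)) → 13
  π[b,x,a]((ρ[a/b](R) ⋈[a=b] π[b](R))) → 13

E1 and E2 produce the same multiset:
b | x | a
1 | p | 1
1 | p | 1
1 | q | 1
1 | q | 1
5 | q | 5
5 | q | 5
5 | q | 5
5 | q | 5
5 | q | 5
5 | q | 5
5 | s | 5
5 | s | 5
5 | s | 5

yes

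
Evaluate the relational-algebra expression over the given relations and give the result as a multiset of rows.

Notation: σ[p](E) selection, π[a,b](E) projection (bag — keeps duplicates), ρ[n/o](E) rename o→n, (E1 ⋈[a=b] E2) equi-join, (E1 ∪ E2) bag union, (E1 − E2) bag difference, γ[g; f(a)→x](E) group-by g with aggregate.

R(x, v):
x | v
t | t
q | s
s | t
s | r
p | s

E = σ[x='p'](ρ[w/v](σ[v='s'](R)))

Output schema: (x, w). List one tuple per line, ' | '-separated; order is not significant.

Subexpression sizes:
  R → 5
  σ[v='s'](R) → 2
  ρ[w/v](σ[v='s'](R)) → 2
  σ[x='p'](ρ[w/v](σ[v='s'](R))) → 1

== RESULT ==
x | w
p | s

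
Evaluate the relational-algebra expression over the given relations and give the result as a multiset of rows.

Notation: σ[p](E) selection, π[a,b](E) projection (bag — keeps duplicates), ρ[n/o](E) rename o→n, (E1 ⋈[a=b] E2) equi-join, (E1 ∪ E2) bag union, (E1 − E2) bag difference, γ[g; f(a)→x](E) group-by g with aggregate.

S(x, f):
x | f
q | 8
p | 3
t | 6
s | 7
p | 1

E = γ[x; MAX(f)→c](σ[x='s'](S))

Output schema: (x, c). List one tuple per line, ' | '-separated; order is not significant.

Row counts bottom-up:
  S → 5
  σ[x='s'](S) → 1
  γ[x; MAX(f)→c](σ[x='s'](S)) → 1

== RESULT ==
x | c
s | 7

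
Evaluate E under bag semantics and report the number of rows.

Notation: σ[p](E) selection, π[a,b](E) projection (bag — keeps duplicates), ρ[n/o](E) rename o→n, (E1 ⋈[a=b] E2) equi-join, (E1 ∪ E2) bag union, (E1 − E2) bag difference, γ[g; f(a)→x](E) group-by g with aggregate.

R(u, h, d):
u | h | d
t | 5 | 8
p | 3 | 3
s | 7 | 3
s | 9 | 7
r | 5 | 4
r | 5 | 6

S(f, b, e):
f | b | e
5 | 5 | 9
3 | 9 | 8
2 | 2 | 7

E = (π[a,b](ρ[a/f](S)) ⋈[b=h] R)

Stepwise |·|:
  S → 3
  ρ[a/f](S) → 3
  π[a,b](ρ[a/f](S)) → 3
  R → 6
  (π[a,b](ρ[a/f](S)) ⋈[b=h] R) → 4

|E| = 4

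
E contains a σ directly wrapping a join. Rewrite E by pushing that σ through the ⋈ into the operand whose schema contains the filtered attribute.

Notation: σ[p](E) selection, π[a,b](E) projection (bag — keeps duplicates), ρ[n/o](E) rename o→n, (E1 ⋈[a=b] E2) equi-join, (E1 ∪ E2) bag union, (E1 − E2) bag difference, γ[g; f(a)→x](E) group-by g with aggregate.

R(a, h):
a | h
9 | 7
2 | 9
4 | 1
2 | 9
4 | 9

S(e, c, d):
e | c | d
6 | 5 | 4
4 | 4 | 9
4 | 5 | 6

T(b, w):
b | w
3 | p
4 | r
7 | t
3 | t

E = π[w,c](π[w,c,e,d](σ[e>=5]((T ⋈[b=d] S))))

σ filters on e, owned by the right side.
E' = π[w,c](π[w,c,e,d]((T ⋈[b=d] σ[e>=5](S))))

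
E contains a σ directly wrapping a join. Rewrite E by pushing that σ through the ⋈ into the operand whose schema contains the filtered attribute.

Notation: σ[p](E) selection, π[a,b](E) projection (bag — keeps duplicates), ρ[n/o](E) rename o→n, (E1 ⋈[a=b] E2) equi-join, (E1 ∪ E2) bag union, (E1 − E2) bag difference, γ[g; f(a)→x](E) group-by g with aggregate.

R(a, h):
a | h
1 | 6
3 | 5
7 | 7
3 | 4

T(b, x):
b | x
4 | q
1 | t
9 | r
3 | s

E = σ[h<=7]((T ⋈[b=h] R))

σ filters on h, owned by the right side.
E' = (T ⋈[b=h] σ[h<=7](R))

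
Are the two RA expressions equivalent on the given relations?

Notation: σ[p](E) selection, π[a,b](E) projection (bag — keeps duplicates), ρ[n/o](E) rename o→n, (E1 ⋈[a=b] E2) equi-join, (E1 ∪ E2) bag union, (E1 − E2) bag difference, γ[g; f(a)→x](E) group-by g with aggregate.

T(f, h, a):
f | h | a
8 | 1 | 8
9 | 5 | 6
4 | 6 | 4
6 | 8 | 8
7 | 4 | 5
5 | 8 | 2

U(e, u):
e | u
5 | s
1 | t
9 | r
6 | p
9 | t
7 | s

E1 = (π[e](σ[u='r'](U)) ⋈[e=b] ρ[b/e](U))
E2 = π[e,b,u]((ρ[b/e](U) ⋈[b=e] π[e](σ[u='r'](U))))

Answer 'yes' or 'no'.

E1 subexpression sizes:
  U → 6
  σ[u='r'](U) → 1
  π[e](σ[u='r'](U)) → 1
  U → 6
  ρ[b/e](U) → 6
  (π[e](σ[u='r'](U)) ⋈[e=b] ρ[b/e](U)) → 2
E2 subexpression sizes:
  U → 6
  ρ[b/e](U) → 6
  U → 6
  σ[u='r'](U) → 1
  π[e](σ[u='r'](U)) → 1
  (ρ[b/e](U) ⋈[b=e] π[e](σ[u='r'](U))) → 2
  π[e,b,u]((ρ[b/e](U) ⋈[b=e] π[e](σ[u='r'](U)))) → 2

E1 and E2 produce the same multiset:
e | b | u
9 | 9 | r
9 | 9 | t

yes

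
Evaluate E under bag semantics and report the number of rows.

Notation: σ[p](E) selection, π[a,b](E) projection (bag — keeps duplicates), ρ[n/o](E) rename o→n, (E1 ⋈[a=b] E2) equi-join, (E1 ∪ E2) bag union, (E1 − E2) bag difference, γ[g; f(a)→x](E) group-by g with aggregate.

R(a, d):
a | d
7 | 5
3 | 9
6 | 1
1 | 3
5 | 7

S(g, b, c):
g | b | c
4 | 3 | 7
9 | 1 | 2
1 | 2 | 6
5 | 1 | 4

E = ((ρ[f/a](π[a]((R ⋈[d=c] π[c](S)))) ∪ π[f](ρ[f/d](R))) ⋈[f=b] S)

Subexpression sizes:
  R → 5
  S → 4
  π[c](S) → 4
  (R ⋈[d=c] π[c](S)) → 1
  π[a]((R ⋈[d=c] π[c](S))) → 1
  ρ[f/a](π[a]((R ⋈[d=c] π[c](S)))) → 1
  R → 5
  ρ[f/d](R) → 5
  π[f](ρ[f/d](R)) → 5
  (ρ[f/a](π[a]((R ⋈[d=c] π[c](S)))) ∪ π[f](ρ[f/d](R))) → 6
  S → 4
  ((ρ[f/a](π[a]((R ⋈[d=c] π[c](S)))) ∪ π[f](ρ[f/d](R))) ⋈[f=b] S) → 3

|E| = 3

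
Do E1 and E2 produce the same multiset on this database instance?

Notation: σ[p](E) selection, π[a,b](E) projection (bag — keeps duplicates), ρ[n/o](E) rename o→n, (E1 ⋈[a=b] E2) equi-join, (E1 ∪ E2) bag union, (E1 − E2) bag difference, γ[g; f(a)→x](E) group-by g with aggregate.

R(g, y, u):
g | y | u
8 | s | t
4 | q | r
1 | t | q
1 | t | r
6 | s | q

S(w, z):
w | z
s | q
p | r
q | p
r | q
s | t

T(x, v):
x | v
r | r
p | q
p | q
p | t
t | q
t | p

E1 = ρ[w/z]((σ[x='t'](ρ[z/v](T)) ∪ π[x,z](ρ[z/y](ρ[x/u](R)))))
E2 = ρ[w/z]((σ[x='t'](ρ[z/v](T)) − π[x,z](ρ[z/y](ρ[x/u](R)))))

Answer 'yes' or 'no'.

E1 subexpression sizes:
  T → 6
  ρ[z/v](T) → 6
  σ[x='t'](ρ[z/v](T)) → 2
  R → 5
  ρ[x/u](R) → 5
  ρ[z/y](ρ[x/u](R)) → 5
  π[x,z](ρ[z/y](ρ[x/u](R))) → 5
  (σ[x='t'](ρ[z/v](T)) ∪ π[x,z](ρ[z/y](ρ[x/u](R)))) → 7
  ρ[w/z]((σ[x='t'](ρ[z/v](T)) ∪ π[x,z](ρ[z/y](ρ[x/u](R))))) → 7
E2 subexpression sizes:
  T → 6
  ρ[z/v](T) → 6
  σ[x='t'](ρ[z/v](T)) → 2
  R → 5
  ρ[x/u](R) → 5
  ρ[z/y](ρ[x/u](R)) → 5
  π[x,z](ρ[z/y](ρ[x/u](R))) → 5
  (σ[x='t'](ρ[z/v](T)) − π[x,z](ρ[z/y](ρ[x/u](R)))) → 2
  ρ[w/z]((σ[x='t'](ρ[z/v](T)) − π[x,z](ρ[z/y](ρ[x/u](R))))) → 2

E1 result:
x | w
q | s
q | t
r | q
r | t
t | p
t | q
t | s
E2 result:
x | w
t | p
t | q
Witness: ('r', 't') appears 1× in E1 but 0× in E2.

no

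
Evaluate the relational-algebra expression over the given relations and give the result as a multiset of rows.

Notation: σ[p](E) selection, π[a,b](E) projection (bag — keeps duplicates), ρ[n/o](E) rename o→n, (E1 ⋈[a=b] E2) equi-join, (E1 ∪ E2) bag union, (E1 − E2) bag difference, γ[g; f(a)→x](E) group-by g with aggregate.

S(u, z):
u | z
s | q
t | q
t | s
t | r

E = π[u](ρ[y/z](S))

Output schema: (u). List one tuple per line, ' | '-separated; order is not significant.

Stepwise |·|:
  S → 4
  ρ[y/z](S) → 4
  π[u](ρ[y/z](S)) → 4

== RESULT ==
u
s
t
t
t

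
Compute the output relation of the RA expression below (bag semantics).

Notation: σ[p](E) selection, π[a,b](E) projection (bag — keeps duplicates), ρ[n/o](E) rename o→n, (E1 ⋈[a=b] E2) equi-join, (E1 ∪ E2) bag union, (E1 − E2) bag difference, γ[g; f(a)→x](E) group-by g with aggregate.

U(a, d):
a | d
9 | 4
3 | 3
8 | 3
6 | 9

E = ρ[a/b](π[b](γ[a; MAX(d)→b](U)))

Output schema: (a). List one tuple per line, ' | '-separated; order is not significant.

Per-node cardinality:
  U → 4
  γ[a; MAX(d)→b](U) → 4
  π[b](γ[a; MAX(d)→b](U)) → 4
  ρ[a/b](π[b](γ[a; MAX(d)→b](U))) → 4

== RESULT ==
a
3
3
4
9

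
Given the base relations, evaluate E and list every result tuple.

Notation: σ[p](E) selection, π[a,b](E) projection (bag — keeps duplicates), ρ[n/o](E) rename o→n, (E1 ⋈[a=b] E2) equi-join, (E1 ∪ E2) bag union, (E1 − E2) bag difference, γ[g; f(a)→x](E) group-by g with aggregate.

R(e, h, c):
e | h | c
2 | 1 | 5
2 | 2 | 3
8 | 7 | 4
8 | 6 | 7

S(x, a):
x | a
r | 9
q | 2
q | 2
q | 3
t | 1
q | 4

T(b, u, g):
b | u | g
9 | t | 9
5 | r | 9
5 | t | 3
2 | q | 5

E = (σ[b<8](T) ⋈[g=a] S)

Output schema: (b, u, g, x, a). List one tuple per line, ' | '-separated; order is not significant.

Per-node cardinality:
  T → 4
  σ[b<8](T) → 3
  S → 6
  (σ[b<8](T) ⋈[g=a] S) → 2

== RESULT ==
b | u | g | x | a
5 | r | 9 | r | 9
5 | t | 3 | q | 3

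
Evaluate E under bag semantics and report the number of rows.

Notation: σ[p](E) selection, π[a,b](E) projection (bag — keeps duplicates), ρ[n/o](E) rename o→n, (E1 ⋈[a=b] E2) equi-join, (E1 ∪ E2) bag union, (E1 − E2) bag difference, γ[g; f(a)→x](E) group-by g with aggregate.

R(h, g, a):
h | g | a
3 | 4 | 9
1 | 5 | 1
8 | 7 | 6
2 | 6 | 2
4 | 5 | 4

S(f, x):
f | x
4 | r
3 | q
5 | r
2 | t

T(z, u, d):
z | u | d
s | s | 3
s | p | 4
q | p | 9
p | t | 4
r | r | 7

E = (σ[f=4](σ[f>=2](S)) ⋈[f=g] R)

Subexpression sizes:
  S → 4
  σ[f>=2](S) → 4
  σ[f=4](σ[f>=2](S)) → 1
  R → 5
  (σ[f=4](σ[f>=2](S)) ⋈[f=g] R) → 1

|E| = 1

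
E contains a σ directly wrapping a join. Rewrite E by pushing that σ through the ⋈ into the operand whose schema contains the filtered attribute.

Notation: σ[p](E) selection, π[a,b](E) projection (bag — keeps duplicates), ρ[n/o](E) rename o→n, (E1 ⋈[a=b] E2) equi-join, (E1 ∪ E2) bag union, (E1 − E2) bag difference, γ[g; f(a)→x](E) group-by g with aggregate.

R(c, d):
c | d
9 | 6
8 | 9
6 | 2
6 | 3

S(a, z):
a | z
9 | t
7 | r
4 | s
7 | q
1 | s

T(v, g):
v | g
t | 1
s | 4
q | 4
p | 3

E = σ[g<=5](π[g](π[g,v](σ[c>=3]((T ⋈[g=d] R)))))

σ filters on c, owned by the right side.
E' = σ[g<=5](π[g](π[g,v]((T ⋈[g=d] σ[c>=3](R)))))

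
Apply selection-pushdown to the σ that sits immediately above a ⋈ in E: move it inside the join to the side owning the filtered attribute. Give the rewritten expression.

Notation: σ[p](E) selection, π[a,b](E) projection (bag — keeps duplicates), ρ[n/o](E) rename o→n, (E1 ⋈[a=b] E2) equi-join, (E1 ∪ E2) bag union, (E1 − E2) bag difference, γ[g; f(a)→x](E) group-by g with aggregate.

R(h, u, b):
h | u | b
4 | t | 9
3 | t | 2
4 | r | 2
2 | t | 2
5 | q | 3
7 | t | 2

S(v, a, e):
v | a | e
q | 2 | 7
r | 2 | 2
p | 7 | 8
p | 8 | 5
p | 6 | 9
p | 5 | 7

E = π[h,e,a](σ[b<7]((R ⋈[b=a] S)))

σ filters on b, owned by the left side.
E' = π[h,e,a]((σ[b<7](R) ⋈[b=a] S))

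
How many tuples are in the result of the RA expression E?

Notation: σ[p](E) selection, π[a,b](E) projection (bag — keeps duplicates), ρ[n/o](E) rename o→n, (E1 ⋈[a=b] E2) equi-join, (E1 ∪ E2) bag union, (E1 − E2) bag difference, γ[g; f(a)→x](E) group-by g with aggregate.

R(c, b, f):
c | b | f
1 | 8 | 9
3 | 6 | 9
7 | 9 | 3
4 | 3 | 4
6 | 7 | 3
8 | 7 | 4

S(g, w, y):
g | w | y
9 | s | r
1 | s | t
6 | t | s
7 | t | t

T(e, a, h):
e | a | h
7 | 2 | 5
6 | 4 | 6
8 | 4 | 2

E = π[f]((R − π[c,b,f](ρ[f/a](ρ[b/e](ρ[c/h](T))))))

Stepwise |·|:
  R → 6
  T → 3
  ρ[c/h](T) → 3
  ρ[b/e](ρ[c/h](T)) → 3
  ρ[f/a](ρ[b/e](ρ[c/h](T))) → 3
  π[c,b,f](ρ[f/a](ρ[b/e](ρ[c/h](T)))) → 3
  (R − π[c,b,f](ρ[f/a](ρ[b/e](ρ[c/h](T))))) → 6
  π[f]((R − π[c,b,f](ρ[f/a](ρ[b/e](ρ[c/h](T)))))) → 6

|E| = 6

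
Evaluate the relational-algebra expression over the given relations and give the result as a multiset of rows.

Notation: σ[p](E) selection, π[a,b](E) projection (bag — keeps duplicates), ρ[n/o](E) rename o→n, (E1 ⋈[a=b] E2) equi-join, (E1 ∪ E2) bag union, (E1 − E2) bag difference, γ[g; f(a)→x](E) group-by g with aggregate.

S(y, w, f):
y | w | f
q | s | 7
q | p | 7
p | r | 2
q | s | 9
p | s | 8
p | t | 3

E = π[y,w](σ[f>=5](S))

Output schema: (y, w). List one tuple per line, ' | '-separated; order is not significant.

Subexpression sizes:
  S → 6
  σ[f>=5](S) → 4
  π[y,w](σ[f>=5](S)) → 4

== RESULT ==
y | w
p | s
q | p
q | s
q | s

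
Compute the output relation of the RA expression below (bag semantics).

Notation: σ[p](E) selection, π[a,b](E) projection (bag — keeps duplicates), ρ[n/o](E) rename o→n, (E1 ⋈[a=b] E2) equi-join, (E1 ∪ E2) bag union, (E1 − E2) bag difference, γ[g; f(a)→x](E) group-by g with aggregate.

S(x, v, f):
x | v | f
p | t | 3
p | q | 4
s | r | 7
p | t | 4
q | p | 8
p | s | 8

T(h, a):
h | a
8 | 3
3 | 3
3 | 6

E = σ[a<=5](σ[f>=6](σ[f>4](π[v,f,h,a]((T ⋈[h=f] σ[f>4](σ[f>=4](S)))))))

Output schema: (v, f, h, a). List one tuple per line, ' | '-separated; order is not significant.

Row counts bottom-up:
  T → 3
  S → 6
  σ[f>=4](S) → 5
  σ[f>4](σ[f>=4](S)) → 3
  (T ⋈[h=f] σ[f>4](σ[f>=4](S))) → 2
  π[v,f,h,a]((T ⋈[h=f] σ[f>4](σ[f>=4](S)))) → 2
  σ[f>4](π[v,f,h,a]((T ⋈[h=f] σ[f>4](σ[f>=4](S))))) → 2
  σ[f>=6](σ[f>4](π[v,f,h,a]((T ⋈[h=f] σ[f>4](σ[f>=4](S)))))) → 2
  σ[a<=5](σ[f>=6](σ[f>4](π[v,f,h,a]((T ⋈[h=f] σ[f>4](σ[f>=4](S))))))) → 2

== RESULT ==
v | f | h | a
p | 8 | 8 | 3
s | 8 | 8 | 3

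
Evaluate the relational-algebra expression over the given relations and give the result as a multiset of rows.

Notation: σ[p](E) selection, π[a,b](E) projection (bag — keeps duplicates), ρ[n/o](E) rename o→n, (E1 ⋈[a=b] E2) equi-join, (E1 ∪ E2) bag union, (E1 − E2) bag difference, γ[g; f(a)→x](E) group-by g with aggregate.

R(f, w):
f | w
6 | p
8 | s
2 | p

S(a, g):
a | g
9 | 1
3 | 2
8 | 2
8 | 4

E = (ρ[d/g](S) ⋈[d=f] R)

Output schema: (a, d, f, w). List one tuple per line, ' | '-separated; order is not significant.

Subexpression sizes:
  S → 4
  ρ[d/g](S) → 4
  R → 3
  (ρ[d/g](S) ⋈[d=f] R) → 2

== RESULT ==
a | d | f | w
3 | 2 | 2 | p
8 | 2 | 2 | p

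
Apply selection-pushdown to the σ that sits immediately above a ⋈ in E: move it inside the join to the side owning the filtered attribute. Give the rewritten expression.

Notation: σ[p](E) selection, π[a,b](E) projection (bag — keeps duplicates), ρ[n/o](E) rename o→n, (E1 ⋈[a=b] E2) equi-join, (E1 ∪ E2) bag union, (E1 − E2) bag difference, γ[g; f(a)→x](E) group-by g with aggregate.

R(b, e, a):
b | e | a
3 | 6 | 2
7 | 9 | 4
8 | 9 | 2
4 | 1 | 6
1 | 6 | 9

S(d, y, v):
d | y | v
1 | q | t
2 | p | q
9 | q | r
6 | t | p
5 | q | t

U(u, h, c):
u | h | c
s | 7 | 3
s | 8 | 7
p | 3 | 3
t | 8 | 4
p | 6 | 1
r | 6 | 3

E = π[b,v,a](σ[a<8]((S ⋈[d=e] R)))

σ filters on a, owned by the right side.
E' = π[b,v,a]((S ⋈[d=e] σ[a<8](R)))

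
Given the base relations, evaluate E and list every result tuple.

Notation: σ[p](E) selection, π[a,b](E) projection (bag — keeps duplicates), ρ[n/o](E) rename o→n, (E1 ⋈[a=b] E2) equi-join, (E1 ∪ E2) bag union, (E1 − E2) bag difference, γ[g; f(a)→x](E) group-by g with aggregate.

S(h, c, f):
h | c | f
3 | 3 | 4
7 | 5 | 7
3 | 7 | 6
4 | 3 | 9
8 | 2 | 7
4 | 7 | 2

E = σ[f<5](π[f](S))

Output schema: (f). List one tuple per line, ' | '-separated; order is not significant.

Stepwise |·|:
  S → 6
  π[f](S) → 6
  σ[f<5](π[f](S)) → 2

== RESULT ==
f
2
4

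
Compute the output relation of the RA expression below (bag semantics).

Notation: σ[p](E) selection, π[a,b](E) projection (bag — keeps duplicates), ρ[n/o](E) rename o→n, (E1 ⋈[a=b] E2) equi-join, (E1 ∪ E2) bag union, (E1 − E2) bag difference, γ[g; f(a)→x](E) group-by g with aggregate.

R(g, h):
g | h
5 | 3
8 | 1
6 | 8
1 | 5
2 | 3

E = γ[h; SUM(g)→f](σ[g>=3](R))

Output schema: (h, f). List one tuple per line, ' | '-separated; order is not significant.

Per-node cardinality:
  R → 5
  σ[g>=3](R) → 3
  γ[h; SUM(g)→f](σ[g>=3](R)) → 3

== RESULT ==
h | f
1 | 8
3 | 5
8 | 6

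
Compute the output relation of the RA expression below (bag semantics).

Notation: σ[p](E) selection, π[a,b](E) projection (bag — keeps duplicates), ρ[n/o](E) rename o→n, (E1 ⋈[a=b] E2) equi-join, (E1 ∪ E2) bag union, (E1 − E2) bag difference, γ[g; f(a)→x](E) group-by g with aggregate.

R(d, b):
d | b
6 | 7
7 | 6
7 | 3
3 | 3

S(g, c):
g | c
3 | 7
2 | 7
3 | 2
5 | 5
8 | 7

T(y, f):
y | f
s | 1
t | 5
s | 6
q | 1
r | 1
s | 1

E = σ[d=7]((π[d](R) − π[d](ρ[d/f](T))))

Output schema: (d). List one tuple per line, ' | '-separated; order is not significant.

Subexpression sizes:
  R → 4
  π[d](R) → 4
  T → 6
  ρ[d/f](T) → 6
  π[d](ρ[d/f](T)) → 6
  (π[d](R) − π[d](ρ[d/f](T))) → 3
  σ[d=7]((π[d](R) − π[d](ρ[d/f](T)))) → 2

== RESULT ==
d
7
7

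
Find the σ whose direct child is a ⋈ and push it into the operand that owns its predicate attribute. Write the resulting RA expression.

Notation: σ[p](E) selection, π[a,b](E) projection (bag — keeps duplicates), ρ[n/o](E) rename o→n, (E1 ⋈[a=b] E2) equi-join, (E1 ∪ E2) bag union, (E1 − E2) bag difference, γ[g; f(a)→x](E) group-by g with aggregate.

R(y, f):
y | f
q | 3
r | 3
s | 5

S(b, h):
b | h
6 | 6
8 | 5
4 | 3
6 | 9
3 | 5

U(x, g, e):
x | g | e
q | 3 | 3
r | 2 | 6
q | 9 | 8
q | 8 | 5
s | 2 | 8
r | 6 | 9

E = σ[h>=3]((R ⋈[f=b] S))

σ filters on h, owned by the right side.
E' = (R ⋈[f=b] σ[h>=3](S))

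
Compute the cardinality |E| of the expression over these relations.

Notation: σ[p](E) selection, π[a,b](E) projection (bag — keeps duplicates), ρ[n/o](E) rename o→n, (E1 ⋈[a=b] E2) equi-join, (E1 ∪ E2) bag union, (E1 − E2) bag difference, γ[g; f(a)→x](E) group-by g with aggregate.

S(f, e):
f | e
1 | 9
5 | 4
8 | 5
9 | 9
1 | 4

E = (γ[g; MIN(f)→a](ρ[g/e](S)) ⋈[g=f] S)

Per-node cardinality:
  S → 5
  ρ[g/e](S) → 5
  γ[g; MIN(f)→a](ρ[g/e](S)) → 3
  S → 5
  (γ[g; MIN(f)→a](ρ[g/e](S)) ⋈[g=f] S) → 2

|E| = 2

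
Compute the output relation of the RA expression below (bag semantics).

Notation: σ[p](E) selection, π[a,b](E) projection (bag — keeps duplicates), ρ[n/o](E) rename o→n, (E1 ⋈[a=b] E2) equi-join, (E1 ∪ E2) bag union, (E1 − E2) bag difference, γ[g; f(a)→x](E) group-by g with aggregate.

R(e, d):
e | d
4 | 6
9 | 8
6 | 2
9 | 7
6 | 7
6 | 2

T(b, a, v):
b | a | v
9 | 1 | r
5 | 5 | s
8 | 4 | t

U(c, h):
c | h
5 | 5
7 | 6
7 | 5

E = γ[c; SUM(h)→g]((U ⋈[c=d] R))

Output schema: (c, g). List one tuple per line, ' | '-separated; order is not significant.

Row counts bottom-up:
  U → 3
  R → 6
  (U ⋈[c=d] R) → 4
  γ[c; SUM(h)→g]((U ⋈[c=d] R)) → 1

== RESULT ==
c | g
7 | 22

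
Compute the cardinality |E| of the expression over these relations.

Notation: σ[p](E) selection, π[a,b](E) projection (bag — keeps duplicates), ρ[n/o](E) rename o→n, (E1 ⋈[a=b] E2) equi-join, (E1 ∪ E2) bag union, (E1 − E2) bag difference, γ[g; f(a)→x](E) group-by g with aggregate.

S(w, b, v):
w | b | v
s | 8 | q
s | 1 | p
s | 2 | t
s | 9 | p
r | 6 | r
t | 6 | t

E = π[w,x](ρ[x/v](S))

Stepwise |·|:
  S → 6
  ρ[x/v](S) → 6
  π[w,x](ρ[x/v](S)) → 6

|E| = 6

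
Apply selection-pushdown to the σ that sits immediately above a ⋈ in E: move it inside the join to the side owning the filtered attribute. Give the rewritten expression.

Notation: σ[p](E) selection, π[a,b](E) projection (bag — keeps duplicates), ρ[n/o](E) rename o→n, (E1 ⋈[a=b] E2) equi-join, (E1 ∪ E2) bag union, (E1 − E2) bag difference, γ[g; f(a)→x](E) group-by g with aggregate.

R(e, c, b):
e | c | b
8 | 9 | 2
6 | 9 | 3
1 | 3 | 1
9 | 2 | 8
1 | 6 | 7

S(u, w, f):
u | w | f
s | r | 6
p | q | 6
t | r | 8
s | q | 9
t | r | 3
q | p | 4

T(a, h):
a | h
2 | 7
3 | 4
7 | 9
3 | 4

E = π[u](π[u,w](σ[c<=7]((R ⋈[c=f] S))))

σ filters on c, owned by the left side.
E' = π[u](π[u,w]((σ[c<=7](R) ⋈[c=f] S)))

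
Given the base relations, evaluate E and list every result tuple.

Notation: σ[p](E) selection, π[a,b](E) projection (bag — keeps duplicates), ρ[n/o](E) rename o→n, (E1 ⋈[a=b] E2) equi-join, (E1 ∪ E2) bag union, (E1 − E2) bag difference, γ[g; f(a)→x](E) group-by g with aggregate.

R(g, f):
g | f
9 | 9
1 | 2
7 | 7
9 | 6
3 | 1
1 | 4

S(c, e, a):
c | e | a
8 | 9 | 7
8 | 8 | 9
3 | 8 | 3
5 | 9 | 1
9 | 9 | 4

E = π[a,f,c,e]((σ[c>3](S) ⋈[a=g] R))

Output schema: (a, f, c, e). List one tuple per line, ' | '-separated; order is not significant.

Per-node cardinality:
  S → 5
  σ[c>3](S) → 4
  R → 6
  (σ[c>3](S) ⋈[a=g] R) → 5
  π[a,f,c,e]((σ[c>3](S) ⋈[a=g] R)) → 5

== RESULT ==
a | f | c | e
1 | 2 | 5 | 9
1 | 4 | 5 | 9
7 | 7 | 8 | 9
9 | 6 | 8 | 8
9 | 9 | 8 | 8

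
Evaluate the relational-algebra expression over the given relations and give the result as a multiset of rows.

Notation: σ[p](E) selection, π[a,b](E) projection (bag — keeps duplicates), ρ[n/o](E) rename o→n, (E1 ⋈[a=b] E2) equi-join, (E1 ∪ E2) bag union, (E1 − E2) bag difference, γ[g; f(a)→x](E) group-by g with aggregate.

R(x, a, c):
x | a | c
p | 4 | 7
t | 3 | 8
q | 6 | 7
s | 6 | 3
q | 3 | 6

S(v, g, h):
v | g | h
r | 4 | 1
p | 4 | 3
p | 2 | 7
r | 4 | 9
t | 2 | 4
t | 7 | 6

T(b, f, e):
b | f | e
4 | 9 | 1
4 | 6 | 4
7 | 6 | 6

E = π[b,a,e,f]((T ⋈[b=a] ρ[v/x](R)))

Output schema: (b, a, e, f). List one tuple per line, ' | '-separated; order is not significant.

Row counts bottom-up:
  T → 3
  R → 5
  ρ[v/x](R) → 5
  (T ⋈[b=a] ρ[v/x](R)) → 2
  π[b,a,e,f]((T ⋈[b=a] ρ[v/x](R))) → 2

== RESULT ==
b | a | e | f
4 | 4 | 1 | 9
4 | 4 | 4 | 6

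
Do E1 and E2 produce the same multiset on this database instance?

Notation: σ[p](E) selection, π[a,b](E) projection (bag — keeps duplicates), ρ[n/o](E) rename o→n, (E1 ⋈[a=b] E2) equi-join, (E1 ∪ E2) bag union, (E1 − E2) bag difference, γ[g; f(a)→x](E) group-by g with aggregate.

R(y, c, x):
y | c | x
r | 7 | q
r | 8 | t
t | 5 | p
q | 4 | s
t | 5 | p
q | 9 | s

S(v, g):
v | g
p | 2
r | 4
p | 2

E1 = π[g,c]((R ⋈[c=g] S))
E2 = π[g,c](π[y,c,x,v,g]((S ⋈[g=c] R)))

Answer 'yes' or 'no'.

E1 subexpression sizes:
  R → 6
  S → 3
  (R ⋈[c=g] S) → 1
  π[g,c]((R ⋈[c=g] S)) → 1
E2 subexpression sizes:
  S → 3
  R → 6
  (S ⋈[g=c] R) → 1
  π[y,c,x,v,g]((S ⋈[g=c] R)) → 1
  π[g,c](π[y,c,x,v,g]((S ⋈[g=c] R))) → 1

E1 and E2 produce the same multiset:
g | c
4 | 4

yes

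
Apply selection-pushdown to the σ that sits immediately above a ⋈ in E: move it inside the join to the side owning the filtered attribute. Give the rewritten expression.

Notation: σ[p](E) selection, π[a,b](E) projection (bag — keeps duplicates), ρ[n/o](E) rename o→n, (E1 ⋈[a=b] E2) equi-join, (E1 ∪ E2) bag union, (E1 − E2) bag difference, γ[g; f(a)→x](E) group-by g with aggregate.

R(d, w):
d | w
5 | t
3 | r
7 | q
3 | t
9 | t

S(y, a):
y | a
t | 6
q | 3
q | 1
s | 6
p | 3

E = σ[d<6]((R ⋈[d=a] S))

σ filters on d, owned by the left side.
E' = (σ[d<6](R) ⋈[d=a] S)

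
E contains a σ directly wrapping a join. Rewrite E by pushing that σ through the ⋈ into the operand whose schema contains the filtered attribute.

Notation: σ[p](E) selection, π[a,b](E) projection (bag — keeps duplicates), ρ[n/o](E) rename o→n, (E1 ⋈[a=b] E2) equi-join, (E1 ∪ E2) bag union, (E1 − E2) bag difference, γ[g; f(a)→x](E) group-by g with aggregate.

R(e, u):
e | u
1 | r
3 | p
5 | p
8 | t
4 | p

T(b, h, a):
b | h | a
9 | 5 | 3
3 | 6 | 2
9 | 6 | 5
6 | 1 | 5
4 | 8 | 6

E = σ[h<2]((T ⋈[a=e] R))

σ filters on h, owned by the left side.
E' = (σ[h<2](T) ⋈[a=e] R)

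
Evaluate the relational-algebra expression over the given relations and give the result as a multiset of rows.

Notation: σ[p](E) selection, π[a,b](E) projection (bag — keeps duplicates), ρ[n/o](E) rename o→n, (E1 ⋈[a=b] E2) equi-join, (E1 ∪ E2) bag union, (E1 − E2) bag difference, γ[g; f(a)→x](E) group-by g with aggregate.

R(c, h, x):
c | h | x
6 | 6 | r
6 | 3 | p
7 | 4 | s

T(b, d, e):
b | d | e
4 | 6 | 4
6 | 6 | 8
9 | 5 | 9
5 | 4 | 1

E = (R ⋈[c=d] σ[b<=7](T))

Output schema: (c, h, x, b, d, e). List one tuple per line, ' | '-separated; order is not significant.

Stepwise |·|:
  R → 3
  T → 4
  σ[b<=7](T) → 3
  (R ⋈[c=d] σ[b<=7](T)) → 4

== RESULT ==
c | h | x | b | d | e
6 | 3 | p | 4 | 6 | 4
6 | 3 | p | 6 | 6 | 8
6 | 6 | r | 4 | 6 | 4
6 | 6 | r | 6 | 6 | 8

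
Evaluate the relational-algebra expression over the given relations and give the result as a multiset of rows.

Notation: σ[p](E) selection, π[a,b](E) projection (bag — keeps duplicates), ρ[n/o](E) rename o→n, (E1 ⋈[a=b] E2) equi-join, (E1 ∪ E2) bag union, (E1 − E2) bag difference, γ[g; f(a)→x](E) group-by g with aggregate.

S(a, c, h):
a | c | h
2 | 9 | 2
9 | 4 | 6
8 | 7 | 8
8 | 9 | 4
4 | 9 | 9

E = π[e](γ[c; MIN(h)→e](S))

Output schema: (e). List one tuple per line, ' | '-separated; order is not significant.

Per-node cardinality:
  S → 5
  γ[c; MIN(h)→e](S) → 3
  π[e](γ[c; MIN(h)→e](S)) → 3

== RESULT ==
e
2
6
8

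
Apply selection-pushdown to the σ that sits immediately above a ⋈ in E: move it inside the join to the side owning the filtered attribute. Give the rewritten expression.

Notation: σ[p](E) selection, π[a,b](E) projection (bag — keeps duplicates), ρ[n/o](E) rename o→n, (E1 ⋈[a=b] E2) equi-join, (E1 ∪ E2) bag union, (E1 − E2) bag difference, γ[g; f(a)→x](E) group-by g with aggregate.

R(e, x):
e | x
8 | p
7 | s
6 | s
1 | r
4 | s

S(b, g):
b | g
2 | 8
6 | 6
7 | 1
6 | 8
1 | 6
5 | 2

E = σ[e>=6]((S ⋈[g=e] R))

σ filters on e, owned by the right side.
E' = (S ⋈[g=e] σ[e>=6](R))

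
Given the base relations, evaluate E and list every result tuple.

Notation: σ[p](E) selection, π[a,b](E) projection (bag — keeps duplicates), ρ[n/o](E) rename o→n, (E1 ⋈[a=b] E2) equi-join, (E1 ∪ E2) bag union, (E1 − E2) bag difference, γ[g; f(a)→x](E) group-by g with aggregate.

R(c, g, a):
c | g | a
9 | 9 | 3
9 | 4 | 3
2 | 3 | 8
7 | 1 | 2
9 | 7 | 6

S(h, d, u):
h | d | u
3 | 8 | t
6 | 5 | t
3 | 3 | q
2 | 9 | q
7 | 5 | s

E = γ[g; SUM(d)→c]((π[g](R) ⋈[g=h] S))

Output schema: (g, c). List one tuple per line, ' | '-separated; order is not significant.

Subexpression sizes:
  R → 5
  π[g](R) → 5
  S → 5
  (π[g](R) ⋈[g=h] S) → 3
  γ[g; SUM(d)→c]((π[g](R) ⋈[g=h] S)) → 2

== RESULT ==
g | c
3 | 11
7 | 5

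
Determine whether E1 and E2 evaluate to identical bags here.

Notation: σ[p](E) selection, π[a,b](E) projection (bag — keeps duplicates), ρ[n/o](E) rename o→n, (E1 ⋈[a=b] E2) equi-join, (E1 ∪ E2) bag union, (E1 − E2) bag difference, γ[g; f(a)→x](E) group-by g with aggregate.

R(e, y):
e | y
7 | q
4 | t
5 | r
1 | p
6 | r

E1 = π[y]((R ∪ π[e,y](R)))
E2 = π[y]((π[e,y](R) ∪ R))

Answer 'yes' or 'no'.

E1 stepwise |·|:
  R → 5
  R → 5
  π[e,y](R) → 5
  (R ∪ π[e,y](R)) → 10
  π[y]((R ∪ π[e,y](R))) → 10
E2 stepwise |·|:
  R → 5
  π[e,y](R) → 5
  R → 5
  (π[e,y](R) ∪ R) → 10
  π[y]((π[e,y](R) ∪ R)) → 10

E1 and E2 produce the same multiset:
y
p
p
q
q
r
r
r
r
t
t

yes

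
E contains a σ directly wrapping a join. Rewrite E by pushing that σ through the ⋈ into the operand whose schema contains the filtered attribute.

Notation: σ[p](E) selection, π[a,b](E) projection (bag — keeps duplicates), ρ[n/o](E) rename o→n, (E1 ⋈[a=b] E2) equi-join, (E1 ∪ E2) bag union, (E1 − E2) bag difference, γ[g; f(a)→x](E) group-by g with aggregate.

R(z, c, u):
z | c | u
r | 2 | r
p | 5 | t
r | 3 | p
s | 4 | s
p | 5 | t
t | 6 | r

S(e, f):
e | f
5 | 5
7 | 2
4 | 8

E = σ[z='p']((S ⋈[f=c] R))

σ filters on z, owned by the right side.
E' = (S ⋈[f=c] σ[z='p'](R))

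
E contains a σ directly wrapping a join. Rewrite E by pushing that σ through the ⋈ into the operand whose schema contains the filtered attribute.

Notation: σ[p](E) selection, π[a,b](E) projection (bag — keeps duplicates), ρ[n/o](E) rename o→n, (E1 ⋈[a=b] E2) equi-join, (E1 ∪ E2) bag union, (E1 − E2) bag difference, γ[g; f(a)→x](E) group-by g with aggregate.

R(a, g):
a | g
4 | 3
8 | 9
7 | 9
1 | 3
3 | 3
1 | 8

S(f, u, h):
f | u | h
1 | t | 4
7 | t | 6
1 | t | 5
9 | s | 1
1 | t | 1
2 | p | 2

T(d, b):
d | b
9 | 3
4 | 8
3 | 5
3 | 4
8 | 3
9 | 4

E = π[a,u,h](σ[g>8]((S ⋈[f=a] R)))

σ filters on g, owned by the right side.
E' = π[a,u,h]((S ⋈[f=a] σ[g>8](R)))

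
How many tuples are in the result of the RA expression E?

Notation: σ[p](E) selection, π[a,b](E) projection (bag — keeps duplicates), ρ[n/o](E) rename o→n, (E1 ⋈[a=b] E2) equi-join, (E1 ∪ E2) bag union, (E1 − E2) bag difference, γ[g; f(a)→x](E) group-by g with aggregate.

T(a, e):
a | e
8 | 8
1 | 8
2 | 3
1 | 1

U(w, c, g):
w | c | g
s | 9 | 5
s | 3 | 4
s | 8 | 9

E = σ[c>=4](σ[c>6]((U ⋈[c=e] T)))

Stepwise |·|:
  U → 3
  T → 4
  (U ⋈[c=e] T) → 3
  σ[c>6]((U ⋈[c=e] T)) → 2
  σ[c>=4](σ[c>6]((U ⋈[c=e] T))) → 2

|E| = 2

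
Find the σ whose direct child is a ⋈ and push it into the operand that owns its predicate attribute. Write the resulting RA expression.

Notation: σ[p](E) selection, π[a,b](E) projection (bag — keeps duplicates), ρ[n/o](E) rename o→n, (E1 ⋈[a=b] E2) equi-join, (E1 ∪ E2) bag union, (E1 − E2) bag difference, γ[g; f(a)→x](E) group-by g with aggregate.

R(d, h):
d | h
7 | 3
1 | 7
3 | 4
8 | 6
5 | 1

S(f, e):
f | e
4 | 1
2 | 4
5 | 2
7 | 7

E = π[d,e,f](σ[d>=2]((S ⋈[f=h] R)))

σ filters on d, owned by the right side.
E' = π[d,e,f]((S ⋈[f=h] σ[d>=2](R)))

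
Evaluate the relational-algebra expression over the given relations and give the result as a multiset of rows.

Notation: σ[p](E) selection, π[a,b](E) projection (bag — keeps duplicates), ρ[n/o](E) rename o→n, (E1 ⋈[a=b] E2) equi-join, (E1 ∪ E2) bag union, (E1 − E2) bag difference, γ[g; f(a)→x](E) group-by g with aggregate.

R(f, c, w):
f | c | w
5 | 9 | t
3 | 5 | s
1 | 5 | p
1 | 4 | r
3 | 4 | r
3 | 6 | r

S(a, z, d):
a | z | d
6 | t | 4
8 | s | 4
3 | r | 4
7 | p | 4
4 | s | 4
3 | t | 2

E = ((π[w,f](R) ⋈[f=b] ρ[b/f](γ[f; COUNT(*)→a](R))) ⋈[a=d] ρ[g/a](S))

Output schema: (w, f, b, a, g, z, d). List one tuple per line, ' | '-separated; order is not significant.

Row counts bottom-up:
  R → 6
  π[w,f](R) → 6
  R → 6
  γ[f; COUNT(*)→a](R) → 3
  ρ[b/f](γ[f; COUNT(*)→a](R)) → 3
  (π[w,f](R) ⋈[f=b] ρ[b/f](γ[f; COUNT(*)→a](R))) → 6
  S → 6
  ρ[g/a](S) → 6
  ((π[w,f](R) ⋈[f=b] ρ[b/f](γ[f; COUNT(*)→a](R))) ⋈[a=d] ρ[g/a](S)) → 2

== RESULT ==
w | f | b | a | g | z | d
p | 1 | 1 | 2 | 3 | t | 2
r | 1 | 1 | 2 | 3 | t | 2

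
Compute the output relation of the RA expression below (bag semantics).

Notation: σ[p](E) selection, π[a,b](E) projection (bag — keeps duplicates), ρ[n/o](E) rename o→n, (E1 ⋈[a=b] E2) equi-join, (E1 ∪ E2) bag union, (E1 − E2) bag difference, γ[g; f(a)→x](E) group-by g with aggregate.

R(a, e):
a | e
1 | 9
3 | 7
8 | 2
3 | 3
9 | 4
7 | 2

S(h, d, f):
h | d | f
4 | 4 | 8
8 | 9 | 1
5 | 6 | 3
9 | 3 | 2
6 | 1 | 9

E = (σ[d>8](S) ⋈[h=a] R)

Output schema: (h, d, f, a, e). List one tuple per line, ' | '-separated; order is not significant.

Subexpression sizes:
  S → 5
  σ[d>8](S) → 1
  R → 6
  (σ[d>8](S) ⋈[h=a] R) → 1

== RESULT ==
h | d | f | a | e
8 | 9 | 1 | 8 | 2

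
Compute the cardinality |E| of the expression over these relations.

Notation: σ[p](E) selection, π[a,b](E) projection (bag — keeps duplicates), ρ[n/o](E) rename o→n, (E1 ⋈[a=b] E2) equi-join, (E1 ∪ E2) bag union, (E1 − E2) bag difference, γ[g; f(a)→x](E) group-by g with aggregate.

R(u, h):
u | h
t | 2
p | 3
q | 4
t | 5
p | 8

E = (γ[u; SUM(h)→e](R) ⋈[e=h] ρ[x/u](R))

Subexpression sizes:
  R → 5
  γ[u; SUM(h)→e](R) → 3
  R → 5
  ρ[x/u](R) → 5
  (γ[u; SUM(h)→e](R) ⋈[e=h] ρ[x/u](R)) → 1

|E| = 1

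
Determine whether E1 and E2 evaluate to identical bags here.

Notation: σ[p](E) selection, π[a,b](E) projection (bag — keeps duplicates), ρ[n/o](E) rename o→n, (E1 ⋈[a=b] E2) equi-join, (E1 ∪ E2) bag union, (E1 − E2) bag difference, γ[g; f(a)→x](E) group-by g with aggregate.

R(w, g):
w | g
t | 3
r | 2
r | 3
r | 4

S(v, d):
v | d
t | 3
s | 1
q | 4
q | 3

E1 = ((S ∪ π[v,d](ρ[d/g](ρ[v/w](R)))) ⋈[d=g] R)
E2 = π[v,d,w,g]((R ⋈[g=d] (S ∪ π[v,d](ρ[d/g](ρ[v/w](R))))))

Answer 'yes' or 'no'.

E1 row counts bottom-up:
  S → 4
  R → 4
  ρ[v/w](R) → 4
  ρ[d/g](ρ[v/w](R)) → 4
  π[v,d](ρ[d/g](ρ[v/w](R))) → 4
  (S ∪ π[v,d](ρ[d/g](ρ[v/w](R)))) → 8
  R → 4
  ((S ∪ π[v,d](ρ[d/g](ρ[v/w](R)))) ⋈[d=g] R) → 11
E2 row counts bottom-up:
  R → 4
  S → 4
  R → 4
  ρ[v/w](R) → 4
  ρ[d/g](ρ[v/w](R)) → 4
  π[v,d](ρ[d/g](ρ[v/w](R))) → 4
  (S ∪ π[v,d](ρ[d/g](ρ[v/w](R)))) → 8
  (R ⋈[g=d] (S ∪ π[v,d](ρ[d/g](ρ[v/w](R))))) → 11
  π[v,d,w,g]((R ⋈[g=d] (S ∪ π[v,d](ρ[d/g](ρ[v/w](R)))))) → 11

E1 and E2 produce the same multiset:
v | d | w | g
q | 3 | r | 3
q | 3 | t | 3
q | 4 | r | 4
r | 2 | r | 2
r | 3 | r | 3
r | 3 | t | 3
r | 4 | r | 4
t | 3 | r | 3
t | 3 | r | 3
t | 3 | t | 3
t | 3 | t | 3

yes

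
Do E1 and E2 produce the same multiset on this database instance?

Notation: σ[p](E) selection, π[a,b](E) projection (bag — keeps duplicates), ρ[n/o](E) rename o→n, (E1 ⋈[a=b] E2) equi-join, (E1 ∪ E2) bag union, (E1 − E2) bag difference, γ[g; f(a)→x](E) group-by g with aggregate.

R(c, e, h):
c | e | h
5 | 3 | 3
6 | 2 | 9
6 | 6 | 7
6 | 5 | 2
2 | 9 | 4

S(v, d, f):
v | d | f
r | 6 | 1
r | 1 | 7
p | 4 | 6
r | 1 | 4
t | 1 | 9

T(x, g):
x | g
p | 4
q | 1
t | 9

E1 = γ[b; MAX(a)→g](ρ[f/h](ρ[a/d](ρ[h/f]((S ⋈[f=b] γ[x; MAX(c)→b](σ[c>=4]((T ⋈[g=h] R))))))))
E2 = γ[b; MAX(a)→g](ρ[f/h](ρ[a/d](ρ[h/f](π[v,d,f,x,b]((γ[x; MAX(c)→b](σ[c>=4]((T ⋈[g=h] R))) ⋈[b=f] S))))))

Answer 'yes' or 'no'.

E1 stepwise |·|:
  S → 5
  T → 3
  R → 5
  (T ⋈[g=h] R) → 2
  σ[c>=4]((T ⋈[g=h] R)) → 1
  γ[x; MAX(c)→b](σ[c>=4]((T ⋈[g=h] R))) → 1
  (S ⋈[f=b] γ[x; MAX(c)→b](σ[c>=4]((T ⋈[g=h] R)))) → 1
  ρ[h/f]((S ⋈[f=b] γ[x; MAX(c)→b](σ[c>=4]((T ⋈[g=h] R))))) → 1
  ρ[a/d](ρ[h/f]((S ⋈[f=b] γ[x; MAX(c)→b](σ[c>=4]((T ⋈[g=h] R)))))) → 1
  ρ[f/h](ρ[a/d](ρ[h/f]((S ⋈[f=b] γ[x; MAX(c)→b](σ[c>=4]((T ⋈[g=h] R))))))) → 1
  γ[b; MAX(a)→g](ρ[f/h](ρ[a/d](ρ[h/f]((S ⋈[f=b] γ[x; MAX(c)→b](σ[c>=4]((T ⋈[g=h] R)))))))) → 1
E2 stepwise |·|:
  T → 3
  R → 5
  (T ⋈[g=h] R) → 2
  σ[c>=4]((T ⋈[g=h] R)) → 1
  γ[x; MAX(c)→b](σ[c>=4]((T ⋈[g=h] R))) → 1
  S → 5
  (γ[x; MAX(c)→b](σ[c>=4]((T ⋈[g=h] R))) ⋈[b=f] S) → 1
  π[v,d,f,x,b]((γ[x; MAX(c)→b](σ[c>=4]((T ⋈[g=h] R))) ⋈[b=f] S)) → 1
  ρ[h/f](π[v,d,f,x,b]((γ[x; MAX(c)→b](σ[c>=4]((T ⋈[g=h] R))) ⋈[b=f] S))) → 1
  ρ[a/d](ρ[h/f](π[v,d,f,x,b]((γ[x; MAX(c)→b](σ[c>=4]((T ⋈[g=h] R))) ⋈[b=f] S)))) → 1
  ρ[f/h](ρ[a/d](ρ[h/f](π[v,d,f,x,b]((γ[x; MAX(c)→b](σ[c>=4]((T ⋈[g=h] R))) ⋈[b=f] S))))) → 1
  γ[b; MAX(a)→g](ρ[f/h](ρ[a/d](ρ[h/f](π[v,d,f,x,b]((γ[x; MAX(c)→b](σ[c>=4]((T ⋈[g=h] R))) ⋈[b=f] S)))))) → 1

E1 and E2 produce the same multiset:
b | g
6 | 4

yes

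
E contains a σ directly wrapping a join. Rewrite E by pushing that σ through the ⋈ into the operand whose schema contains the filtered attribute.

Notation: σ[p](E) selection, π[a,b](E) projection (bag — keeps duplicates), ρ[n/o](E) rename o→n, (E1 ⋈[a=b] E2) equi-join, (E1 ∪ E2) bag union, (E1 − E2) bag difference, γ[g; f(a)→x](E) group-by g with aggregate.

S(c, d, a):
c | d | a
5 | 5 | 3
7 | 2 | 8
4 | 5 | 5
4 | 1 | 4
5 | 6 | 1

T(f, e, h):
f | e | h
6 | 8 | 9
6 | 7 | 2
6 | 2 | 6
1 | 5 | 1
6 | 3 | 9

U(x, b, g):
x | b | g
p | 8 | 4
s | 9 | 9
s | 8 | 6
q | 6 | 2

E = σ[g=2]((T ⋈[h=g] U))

σ filters on g, owned by the right side.
E' = (T ⋈[h=g] σ[g=2](U))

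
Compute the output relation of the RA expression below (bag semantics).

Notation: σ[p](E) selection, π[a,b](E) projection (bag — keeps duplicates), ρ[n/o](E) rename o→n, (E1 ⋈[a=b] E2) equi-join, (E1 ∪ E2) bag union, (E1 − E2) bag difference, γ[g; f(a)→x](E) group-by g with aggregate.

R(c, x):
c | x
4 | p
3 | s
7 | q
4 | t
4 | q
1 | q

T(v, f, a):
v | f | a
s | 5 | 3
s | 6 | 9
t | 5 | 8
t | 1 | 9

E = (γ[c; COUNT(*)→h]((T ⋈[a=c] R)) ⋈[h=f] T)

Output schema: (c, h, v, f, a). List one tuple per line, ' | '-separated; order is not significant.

Row counts bottom-up:
  T → 4
  R → 6
  (T ⋈[a=c] R) → 1
  γ[c; COUNT(*)→h]((T ⋈[a=c] R)) → 1
  T → 4
  (γ[c; COUNT(*)→h]((T ⋈[a=c] R)) ⋈[h=f] T) → 1

== RESULT ==
c | h | v | f | a
3 | 1 | t | 1 | 9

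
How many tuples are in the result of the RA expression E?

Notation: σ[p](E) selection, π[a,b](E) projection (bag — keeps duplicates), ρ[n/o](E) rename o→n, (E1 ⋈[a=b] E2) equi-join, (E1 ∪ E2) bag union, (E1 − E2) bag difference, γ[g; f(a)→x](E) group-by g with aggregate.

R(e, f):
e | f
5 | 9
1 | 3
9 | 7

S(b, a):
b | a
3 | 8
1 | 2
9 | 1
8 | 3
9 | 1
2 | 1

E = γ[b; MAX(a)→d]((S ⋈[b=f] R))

Row counts bottom-up:
  S → 6
  R → 3
  (S ⋈[b=f] R) → 3
  γ[b; MAX(a)→d]((S ⋈[b=f] R)) → 2

|E| = 2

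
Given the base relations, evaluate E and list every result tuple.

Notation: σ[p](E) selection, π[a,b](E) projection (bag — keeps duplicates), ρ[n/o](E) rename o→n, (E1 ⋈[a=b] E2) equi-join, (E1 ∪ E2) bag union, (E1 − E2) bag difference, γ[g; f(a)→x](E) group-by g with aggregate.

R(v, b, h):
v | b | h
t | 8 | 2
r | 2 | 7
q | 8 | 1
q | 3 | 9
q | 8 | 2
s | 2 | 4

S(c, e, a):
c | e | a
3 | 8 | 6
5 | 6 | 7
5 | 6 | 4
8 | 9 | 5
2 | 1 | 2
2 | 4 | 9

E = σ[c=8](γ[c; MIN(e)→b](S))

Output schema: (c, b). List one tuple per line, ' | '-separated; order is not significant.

Stepwise |·|:
  S → 6
  γ[c; MIN(e)→b](S) → 4
  σ[c=8](γ[c; MIN(e)→b](S)) → 1

== RESULT ==
c | b
8 | 9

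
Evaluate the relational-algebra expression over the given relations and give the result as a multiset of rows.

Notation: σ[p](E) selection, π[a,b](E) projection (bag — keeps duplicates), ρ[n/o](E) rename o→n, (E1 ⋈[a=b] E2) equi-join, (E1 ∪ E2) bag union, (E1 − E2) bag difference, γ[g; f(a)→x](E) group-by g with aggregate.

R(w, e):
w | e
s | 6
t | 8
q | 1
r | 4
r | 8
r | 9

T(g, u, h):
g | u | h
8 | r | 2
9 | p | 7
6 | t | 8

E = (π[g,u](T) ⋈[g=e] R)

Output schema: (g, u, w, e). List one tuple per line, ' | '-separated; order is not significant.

Per-node cardinality:
  T → 3
  π[g,u](T) → 3
  R → 6
  (π[g,u](T) ⋈[g=e] R) → 4

== RESULT ==
g | u | w | e
6 | t | s | 6
8 | r | r | 8
8 | r | t | 8
9 | p | r | 9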